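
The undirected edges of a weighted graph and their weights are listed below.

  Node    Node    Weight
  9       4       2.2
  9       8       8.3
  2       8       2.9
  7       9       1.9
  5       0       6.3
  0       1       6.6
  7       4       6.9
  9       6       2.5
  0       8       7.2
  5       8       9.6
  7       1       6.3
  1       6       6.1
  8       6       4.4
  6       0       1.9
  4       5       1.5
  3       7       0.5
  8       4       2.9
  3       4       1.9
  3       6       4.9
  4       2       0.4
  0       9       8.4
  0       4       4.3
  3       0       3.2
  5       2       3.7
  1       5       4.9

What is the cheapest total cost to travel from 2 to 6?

Candidate routes:
2–4–9–6: 0.4+2.2+2.5 = 5.1
2–4–0–6: 0.4+4.3+1.9 = 6.6
The minimum is 5.1 via 2–4–9–6.

5.1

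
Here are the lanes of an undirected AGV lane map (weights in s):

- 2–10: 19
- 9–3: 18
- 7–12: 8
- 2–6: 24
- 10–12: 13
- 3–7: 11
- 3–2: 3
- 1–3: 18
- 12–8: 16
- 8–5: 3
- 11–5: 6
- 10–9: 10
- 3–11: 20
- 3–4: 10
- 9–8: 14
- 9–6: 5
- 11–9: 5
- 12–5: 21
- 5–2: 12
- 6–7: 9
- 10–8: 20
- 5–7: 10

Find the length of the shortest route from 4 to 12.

Compare a few routes:
4–3–2–5–8–12: 10+3+12+3+16 = 44
4–3–2–10–12: 10+3+19+13 = 45
4–3–2–5–7–12: 10+3+12+10+8 = 43
4–3–7–12: 10+11+8 = 29
The minimum is 29 s via 4–3–7–12.

29 s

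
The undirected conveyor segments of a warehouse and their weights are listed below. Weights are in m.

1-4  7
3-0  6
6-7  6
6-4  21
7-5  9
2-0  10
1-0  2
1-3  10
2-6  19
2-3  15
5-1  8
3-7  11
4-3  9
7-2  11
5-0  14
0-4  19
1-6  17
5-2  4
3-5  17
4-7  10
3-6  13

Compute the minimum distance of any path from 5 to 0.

10 m

Settle nodes by increasing distance from 5:
5: 0
2: 4  (via 5)
1: 8  (via 5)
7: 9  (via 5)
0: 10  (via 1)
Shortest route: 5 → 1 → 0 = 10 m.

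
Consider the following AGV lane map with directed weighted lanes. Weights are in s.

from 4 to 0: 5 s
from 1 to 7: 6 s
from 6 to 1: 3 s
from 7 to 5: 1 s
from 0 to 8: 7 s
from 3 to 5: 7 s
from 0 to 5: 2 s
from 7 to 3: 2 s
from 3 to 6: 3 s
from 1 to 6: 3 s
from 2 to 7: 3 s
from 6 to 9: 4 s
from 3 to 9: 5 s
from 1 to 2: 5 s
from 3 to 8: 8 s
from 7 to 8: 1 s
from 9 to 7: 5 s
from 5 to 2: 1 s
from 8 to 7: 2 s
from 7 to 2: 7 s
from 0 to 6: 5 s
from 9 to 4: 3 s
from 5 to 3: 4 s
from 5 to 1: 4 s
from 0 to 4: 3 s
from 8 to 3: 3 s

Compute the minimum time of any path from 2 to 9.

Enumerating some paths:
2 - 7 - 3 - 6 - 9: 3+2+3+4 = 12
2 - 7 - 3 - 9: 3+2+5 = 10
The minimum is 10 s via 2 - 7 - 3 - 9.

10 s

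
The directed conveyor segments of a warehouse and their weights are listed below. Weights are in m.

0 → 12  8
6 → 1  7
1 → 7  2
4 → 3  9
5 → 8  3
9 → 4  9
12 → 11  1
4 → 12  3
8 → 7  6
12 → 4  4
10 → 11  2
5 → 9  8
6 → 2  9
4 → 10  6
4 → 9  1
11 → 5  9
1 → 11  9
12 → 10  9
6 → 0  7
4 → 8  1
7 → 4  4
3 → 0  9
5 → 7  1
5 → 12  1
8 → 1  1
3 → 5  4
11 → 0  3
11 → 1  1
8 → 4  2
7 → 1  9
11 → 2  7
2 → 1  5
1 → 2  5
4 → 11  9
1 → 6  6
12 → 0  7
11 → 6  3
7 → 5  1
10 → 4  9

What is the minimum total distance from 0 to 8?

Compare a few routes:
0 - 12 - 11 - 1 - 7 - 5 - 8: 8+1+1+2+1+3 = 16
0 - 12 - 4 - 8: 8+4+1 = 13
Cheapest is 0 - 12 - 4 - 8 at 13 m.

13 m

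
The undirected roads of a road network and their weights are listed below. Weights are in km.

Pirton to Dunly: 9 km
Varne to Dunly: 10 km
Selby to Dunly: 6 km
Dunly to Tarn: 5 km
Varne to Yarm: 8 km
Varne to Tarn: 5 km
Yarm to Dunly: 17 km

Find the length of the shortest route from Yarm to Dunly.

17 km

Compare a few routes:
Yarm - Dunly: 17 = 17
Yarm - Varne - Tarn - Dunly: 8+5+5 = 18
Cheapest is Yarm - Dunly at 17 km.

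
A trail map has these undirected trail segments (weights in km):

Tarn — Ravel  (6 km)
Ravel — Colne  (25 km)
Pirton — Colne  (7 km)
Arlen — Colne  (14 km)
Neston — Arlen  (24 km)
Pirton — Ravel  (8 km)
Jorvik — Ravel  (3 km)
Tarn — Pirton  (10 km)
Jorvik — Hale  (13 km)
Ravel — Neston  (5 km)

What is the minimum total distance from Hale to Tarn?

Enumerating some paths:
Hale - Jorvik - Ravel - Pirton - Tarn: 13+3+8+10 = 34
Hale - Jorvik - Ravel - Tarn: 13+3+6 = 22
Cheapest is Hale - Jorvik - Ravel - Tarn at 22 km.

22 km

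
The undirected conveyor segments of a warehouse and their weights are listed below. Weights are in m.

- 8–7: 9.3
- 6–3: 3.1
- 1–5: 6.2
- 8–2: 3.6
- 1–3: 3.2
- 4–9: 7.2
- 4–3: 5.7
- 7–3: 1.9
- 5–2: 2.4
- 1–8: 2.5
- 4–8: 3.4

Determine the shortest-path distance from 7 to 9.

Enumerating some paths:
7–3–4–9: 1.9+5.7+7.2 = 14.8
7–3–1–8–4–9: 1.9+3.2+2.5+3.4+7.2 = 18.2
The minimum is 14.8 m via 7–3–4–9.

14.8 m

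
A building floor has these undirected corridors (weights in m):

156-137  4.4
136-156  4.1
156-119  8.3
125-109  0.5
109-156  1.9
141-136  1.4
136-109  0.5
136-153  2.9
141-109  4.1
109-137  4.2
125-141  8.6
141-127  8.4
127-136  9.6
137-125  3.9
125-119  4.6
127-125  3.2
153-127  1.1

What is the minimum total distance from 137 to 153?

Candidate routes:
137 → 125 → 127 → 153: 3.9+3.2+1.1 = 8.2
137 → 109 → 136 → 153: 4.2+0.5+2.9 = 7.6
137 → 125 → 109 → 136 → 153: 3.9+0.5+0.5+2.9 = 7.8
The minimum is 7.6 m via 137 → 109 → 136 → 153.

7.6 m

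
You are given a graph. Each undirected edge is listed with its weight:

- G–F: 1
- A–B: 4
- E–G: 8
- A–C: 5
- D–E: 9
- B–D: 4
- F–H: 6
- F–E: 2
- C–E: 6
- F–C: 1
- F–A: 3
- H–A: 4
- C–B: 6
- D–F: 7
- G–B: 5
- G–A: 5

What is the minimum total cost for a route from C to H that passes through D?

Best C to D: C → F → D costing 8
Best D to H: D → B → A → H costing 12
Total via D: 8 + 12 = 20.

20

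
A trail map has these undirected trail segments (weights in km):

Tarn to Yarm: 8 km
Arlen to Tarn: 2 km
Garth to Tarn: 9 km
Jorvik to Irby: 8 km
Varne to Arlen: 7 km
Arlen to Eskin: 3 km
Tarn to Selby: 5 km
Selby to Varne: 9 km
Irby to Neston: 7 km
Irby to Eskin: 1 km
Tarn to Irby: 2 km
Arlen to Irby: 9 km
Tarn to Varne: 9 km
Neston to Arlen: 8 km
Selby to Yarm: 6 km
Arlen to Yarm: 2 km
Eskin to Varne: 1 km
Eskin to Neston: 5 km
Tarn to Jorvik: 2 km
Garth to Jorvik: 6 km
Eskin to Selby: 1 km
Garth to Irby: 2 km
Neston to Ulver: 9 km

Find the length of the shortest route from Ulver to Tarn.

17 km

Running Dijkstra from Ulver:
Ulver: 0
Neston: 9  (via Ulver)
Eskin: 14  (via Neston)
Varne: 15  (via Eskin)
Selby: 15  (via Eskin)
Irby: 15  (via Eskin)
Garth: 17  (via Irby)
Arlen: 17  (via Neston)
Tarn: 17  (via Irby)
Shortest route: Ulver–Neston–Eskin–Irby–Tarn = 17 km.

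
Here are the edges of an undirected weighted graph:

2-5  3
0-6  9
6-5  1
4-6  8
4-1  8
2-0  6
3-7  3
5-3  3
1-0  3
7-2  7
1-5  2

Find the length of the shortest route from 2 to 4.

Settle nodes by increasing distance from 2:
2: 0
5: 3  (via 2)
6: 4  (via 5)
1: 5  (via 5)
0: 6  (via 2)
3: 6  (via 5)
7: 7  (via 2)
4: 12  (via 6)
Shortest route: 2–5–6–4 = 12.

12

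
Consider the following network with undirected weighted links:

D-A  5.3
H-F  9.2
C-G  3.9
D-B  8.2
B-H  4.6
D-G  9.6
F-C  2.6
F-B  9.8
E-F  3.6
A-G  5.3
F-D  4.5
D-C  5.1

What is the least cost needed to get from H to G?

Enumerating some paths:
H–B–D–G: 4.6+8.2+9.6 = 22.4
H–B–D–C–G: 4.6+8.2+5.1+3.9 = 21.8
H–B–F–C–G: 4.6+9.8+2.6+3.9 = 20.9
H–F–C–G: 9.2+2.6+3.9 = 15.7
The minimum is 15.7 via H–F–C–G.

15.7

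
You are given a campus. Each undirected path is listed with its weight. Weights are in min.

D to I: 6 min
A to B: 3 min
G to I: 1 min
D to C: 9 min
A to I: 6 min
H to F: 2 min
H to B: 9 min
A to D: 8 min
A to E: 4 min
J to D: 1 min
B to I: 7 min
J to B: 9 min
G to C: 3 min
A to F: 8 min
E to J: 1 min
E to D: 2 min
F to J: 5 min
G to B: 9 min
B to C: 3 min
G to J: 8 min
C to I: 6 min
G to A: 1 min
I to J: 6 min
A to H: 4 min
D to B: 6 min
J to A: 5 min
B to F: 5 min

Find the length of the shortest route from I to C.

Compare a few routes:
I → G → A → B → C: 1+1+3+3 = 8
I → G → C: 1+3 = 4
I → C: 6 = 6
Cheapest is I → G → C at 4 min.

4 min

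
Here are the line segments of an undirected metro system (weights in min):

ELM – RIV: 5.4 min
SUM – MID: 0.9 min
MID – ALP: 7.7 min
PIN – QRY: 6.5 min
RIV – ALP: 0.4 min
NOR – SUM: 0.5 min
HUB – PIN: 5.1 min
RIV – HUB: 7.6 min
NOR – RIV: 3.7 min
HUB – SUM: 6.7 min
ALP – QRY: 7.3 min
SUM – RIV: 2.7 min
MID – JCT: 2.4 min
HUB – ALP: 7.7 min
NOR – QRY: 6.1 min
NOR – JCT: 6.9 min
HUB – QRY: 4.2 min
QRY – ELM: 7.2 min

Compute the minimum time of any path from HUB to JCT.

10 min

Compare a few routes:
HUB - RIV - SUM - MID - JCT: 7.6+2.7+0.9+2.4 = 13.6
HUB - SUM - MID - JCT: 6.7+0.9+2.4 = 10
Cheapest is HUB - SUM - MID - JCT at 10 min.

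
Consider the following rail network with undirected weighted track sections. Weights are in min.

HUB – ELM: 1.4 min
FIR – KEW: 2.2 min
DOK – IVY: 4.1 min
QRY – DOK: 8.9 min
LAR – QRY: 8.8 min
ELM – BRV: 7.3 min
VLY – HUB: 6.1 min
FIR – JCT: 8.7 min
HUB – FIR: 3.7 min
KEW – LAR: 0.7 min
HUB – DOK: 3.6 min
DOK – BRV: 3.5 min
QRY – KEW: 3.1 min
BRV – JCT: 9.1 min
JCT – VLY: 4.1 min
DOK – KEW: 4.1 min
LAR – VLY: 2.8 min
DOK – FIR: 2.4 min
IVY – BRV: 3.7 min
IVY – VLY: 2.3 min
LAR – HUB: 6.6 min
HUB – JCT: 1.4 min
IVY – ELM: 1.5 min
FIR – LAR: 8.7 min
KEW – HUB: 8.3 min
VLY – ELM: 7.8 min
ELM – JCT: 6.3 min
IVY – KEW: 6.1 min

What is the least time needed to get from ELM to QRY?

Enumerating some paths:
ELM–HUB–DOK–KEW–QRY: 1.4+3.6+4.1+3.1 = 12.2
ELM–IVY–KEW–QRY: 1.5+6.1+3.1 = 10.7
ELM–HUB–LAR–KEW–QRY: 1.4+6.6+0.7+3.1 = 11.8
ELM–HUB–FIR–KEW–QRY: 1.4+3.7+2.2+3.1 = 10.4
The minimum is 10.4 min via ELM–HUB–FIR–KEW–QRY.

10.4 min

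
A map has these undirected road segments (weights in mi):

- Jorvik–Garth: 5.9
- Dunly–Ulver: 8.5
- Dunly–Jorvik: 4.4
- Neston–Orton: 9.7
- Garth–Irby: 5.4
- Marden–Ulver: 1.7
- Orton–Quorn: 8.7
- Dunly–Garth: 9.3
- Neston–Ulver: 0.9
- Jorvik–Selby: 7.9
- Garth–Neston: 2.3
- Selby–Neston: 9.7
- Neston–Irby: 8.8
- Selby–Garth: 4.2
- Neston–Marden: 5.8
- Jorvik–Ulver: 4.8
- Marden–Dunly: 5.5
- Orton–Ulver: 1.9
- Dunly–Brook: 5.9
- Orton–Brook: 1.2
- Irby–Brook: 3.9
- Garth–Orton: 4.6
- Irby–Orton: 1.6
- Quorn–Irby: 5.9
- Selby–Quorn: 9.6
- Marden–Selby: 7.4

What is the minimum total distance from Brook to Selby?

10 mi

Compare a few routes:
Brook - Orton - Garth - Selby: 1.2+4.6+4.2 = 10
Brook - Orton - Ulver - Neston - Garth - Selby: 1.2+1.9+0.9+2.3+4.2 = 10.5
The minimum is 10 mi via Brook - Orton - Garth - Selby.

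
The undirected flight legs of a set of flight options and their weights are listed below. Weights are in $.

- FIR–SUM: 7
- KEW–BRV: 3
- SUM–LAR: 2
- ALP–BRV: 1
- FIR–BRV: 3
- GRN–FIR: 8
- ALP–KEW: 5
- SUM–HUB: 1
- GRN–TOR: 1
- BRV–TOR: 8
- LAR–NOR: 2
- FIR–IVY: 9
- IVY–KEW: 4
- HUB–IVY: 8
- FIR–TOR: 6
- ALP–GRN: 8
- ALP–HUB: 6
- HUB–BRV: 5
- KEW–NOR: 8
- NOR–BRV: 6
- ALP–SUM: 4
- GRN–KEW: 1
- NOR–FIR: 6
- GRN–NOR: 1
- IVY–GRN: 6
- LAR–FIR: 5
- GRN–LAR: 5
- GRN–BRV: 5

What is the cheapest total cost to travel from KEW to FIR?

$6

Compare a few routes:
KEW–BRV–FIR: 3+3 = 6
KEW–GRN–NOR–FIR: 1+1+6 = 8
KEW–GRN–TOR–FIR: 1+1+6 = 8
The minimum is $6 via KEW–BRV–FIR.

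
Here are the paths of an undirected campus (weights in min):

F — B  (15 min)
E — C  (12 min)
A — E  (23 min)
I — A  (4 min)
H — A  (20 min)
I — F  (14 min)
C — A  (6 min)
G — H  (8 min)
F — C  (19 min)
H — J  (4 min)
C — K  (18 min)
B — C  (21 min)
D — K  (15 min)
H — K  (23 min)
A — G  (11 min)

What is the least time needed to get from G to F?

29 min

Enumerating some paths:
G - H - A - I - F: 8+20+4+14 = 46
G - A - I - F: 11+4+14 = 29
G - A - C - F: 11+6+19 = 36
The minimum is 29 min via G - A - I - F.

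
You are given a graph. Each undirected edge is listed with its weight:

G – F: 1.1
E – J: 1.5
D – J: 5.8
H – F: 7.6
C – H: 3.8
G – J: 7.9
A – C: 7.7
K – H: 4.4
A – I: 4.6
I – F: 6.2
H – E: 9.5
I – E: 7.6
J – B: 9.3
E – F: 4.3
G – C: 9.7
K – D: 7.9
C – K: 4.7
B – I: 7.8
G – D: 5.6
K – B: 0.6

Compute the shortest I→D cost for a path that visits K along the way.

16.3

Shortest I→K: I → B → K = 8.4
Shortest K→D: K → D = 7.9
Total via K: 8.4 + 7.9 = 16.3.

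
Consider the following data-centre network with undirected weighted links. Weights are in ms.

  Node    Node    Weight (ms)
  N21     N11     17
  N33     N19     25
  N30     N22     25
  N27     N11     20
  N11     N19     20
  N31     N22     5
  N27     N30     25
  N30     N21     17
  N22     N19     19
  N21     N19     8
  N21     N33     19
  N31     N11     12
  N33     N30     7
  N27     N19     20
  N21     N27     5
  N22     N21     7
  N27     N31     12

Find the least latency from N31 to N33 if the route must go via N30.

Best N31 to N30: N31–N22–N21–N30 costing 29
Best N30 to N33: N30–N33 costing 7
Total via N30: 29 + 7 = 36 ms.

36 ms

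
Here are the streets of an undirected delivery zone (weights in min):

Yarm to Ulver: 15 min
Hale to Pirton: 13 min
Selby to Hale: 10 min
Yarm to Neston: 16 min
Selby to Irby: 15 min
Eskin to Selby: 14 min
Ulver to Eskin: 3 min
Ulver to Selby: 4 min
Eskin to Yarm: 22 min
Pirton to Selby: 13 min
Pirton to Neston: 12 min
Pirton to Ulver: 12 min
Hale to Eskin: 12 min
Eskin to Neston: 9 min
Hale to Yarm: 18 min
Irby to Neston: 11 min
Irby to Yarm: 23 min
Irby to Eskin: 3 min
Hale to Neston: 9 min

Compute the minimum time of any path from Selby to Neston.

Settle nodes by increasing distance from Selby:
Selby: 0
Ulver: 4  (via Selby)
Eskin: 7  (via Ulver)
Irby: 10  (via Eskin)
Hale: 10  (via Selby)
Pirton: 13  (via Selby)
Neston: 16  (via Eskin)
Shortest route: Selby–Ulver–Eskin–Neston = 16 min.

16 min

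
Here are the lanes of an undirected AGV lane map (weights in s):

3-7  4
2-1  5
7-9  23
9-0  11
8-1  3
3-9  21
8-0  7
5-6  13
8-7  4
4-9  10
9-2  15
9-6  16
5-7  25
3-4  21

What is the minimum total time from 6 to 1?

Enumerating some paths:
6 → 9 → 2 → 1: 16+15+5 = 36
6 → 9 → 0 → 8 → 1: 16+11+7+3 = 37
Cheapest is 6 → 9 → 2 → 1 at 36 s.

36 s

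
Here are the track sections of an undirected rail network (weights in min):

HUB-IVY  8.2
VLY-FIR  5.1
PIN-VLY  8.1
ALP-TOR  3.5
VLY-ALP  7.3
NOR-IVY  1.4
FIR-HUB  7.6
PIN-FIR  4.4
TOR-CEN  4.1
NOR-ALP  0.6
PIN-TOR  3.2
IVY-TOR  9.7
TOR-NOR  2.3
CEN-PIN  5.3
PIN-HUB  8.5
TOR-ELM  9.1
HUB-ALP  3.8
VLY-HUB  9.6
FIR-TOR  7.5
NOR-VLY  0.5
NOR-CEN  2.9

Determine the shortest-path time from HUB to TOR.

Enumerating some paths:
HUB → ALP → TOR: 3.8+3.5 = 7.3
HUB → ALP → NOR → TOR: 3.8+0.6+2.3 = 6.7
Cheapest is HUB → ALP → NOR → TOR at 6.7 min.

6.7 min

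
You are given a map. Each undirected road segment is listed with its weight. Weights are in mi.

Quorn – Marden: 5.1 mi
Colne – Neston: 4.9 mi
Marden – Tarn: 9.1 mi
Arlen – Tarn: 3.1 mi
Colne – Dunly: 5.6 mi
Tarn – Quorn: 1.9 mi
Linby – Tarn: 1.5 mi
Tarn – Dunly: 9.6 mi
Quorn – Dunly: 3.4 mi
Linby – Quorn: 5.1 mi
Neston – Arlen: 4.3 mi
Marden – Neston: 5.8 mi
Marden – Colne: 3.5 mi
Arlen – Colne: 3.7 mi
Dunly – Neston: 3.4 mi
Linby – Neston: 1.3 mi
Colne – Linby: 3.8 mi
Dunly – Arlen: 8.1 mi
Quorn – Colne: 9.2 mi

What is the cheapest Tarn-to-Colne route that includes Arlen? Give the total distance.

Shortest Tarn→Arlen: Tarn–Arlen = 3.1
Best Arlen to Colne: Arlen–Colne costing 3.7
Total via Arlen: 3.1 + 3.7 = 6.8 mi.

6.8 mi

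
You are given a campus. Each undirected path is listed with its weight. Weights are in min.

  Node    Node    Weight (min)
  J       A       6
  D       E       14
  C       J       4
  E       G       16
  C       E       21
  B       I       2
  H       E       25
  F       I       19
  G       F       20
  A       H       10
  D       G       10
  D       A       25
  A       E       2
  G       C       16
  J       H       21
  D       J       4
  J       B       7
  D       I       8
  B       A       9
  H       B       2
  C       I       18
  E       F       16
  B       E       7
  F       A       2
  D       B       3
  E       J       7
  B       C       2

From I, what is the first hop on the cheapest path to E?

Enumerating some paths:
I–B–C–J–E: 2+2+4+7 = 15
I–B–E: 2+7 = 9
I–B–A–E: 2+9+2 = 13
Cheapest is I–B–E at 9 min.
So from I the first move is to B.

B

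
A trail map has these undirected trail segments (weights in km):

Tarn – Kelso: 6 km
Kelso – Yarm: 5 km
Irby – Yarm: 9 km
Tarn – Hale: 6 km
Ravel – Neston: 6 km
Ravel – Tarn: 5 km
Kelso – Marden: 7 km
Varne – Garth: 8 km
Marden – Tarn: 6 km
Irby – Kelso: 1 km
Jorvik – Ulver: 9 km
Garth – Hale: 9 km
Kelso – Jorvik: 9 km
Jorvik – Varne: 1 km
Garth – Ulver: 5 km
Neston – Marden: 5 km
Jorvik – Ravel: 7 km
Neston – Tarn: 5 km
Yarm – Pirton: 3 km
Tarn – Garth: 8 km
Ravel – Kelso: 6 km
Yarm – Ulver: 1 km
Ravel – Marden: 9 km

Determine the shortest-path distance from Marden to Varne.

17 km

Shortest distances from Marden:
Marden: 0
Neston: 5  (via Marden)
Tarn: 6  (via Marden)
Kelso: 7  (via Marden)
Irby: 8  (via Kelso)
Ravel: 9  (via Marden)
Yarm: 12  (via Kelso)
Hale: 12  (via Tarn)
Ulver: 13  (via Yarm)
Garth: 14  (via Tarn)
Pirton: 15  (via Yarm)
Jorvik: 16  (via Kelso)
Varne: 17  (via Jorvik)
Shortest route: Marden–Kelso–Jorvik–Varne = 17 km.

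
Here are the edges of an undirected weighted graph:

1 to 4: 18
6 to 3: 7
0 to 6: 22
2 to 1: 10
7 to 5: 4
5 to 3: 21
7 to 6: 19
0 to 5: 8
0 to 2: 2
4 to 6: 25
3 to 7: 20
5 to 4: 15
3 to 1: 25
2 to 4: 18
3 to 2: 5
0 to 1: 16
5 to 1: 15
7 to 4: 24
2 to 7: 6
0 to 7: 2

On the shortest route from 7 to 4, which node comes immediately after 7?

Enumerating some paths:
7 - 0 - 2 - 4: 2+2+18 = 22
7 - 2 - 4: 6+18 = 24
7 - 4: 24 = 24
7 - 5 - 4: 4+15 = 19
The minimum is 19 via 7 - 5 - 4.
So from 7 the first move is to 5.

5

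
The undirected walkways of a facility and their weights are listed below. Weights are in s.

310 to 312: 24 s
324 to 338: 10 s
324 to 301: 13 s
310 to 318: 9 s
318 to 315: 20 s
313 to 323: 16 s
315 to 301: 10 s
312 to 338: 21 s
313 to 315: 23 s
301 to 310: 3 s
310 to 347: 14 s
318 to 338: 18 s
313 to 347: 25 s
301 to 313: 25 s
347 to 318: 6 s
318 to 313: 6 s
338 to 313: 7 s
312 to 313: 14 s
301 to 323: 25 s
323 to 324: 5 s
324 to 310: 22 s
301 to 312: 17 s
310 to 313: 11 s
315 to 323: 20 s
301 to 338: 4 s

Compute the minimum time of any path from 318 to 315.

20 s

Running Dijkstra from 318:
318: 0
347: 6  (via 318)
313: 6  (via 318)
310: 9  (via 318)
301: 12  (via 310)
338: 13  (via 313)
312: 20  (via 313)
315: 20  (via 318)
Shortest route: 318 → 315 = 20 s.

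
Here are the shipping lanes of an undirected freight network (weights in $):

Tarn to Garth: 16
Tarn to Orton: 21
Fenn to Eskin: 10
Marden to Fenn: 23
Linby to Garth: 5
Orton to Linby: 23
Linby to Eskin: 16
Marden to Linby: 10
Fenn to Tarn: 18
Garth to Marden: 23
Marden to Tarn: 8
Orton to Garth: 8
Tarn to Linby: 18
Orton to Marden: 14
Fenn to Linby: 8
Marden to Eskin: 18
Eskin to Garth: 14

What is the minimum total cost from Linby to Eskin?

Enumerating some paths:
Linby - Marden - Eskin: 10+18 = 28
Linby - Garth - Eskin: 5+14 = 19
Linby - Fenn - Eskin: 8+10 = 18
Linby - Eskin: 16 = 16
Cheapest is Linby - Eskin at $16.

$16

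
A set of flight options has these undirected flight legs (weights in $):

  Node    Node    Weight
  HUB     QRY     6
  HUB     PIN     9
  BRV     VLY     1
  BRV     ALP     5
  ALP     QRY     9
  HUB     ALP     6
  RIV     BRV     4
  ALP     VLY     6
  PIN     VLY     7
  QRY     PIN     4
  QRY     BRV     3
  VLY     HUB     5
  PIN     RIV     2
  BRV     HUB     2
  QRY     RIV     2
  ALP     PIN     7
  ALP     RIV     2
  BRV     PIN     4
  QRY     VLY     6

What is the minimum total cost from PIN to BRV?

Candidate routes:
PIN - RIV - BRV: 2+4 = 6
PIN - RIV - QRY - BRV: 2+2+3 = 7
PIN - BRV: 4 = 4
Cheapest is PIN - BRV at $4.

$4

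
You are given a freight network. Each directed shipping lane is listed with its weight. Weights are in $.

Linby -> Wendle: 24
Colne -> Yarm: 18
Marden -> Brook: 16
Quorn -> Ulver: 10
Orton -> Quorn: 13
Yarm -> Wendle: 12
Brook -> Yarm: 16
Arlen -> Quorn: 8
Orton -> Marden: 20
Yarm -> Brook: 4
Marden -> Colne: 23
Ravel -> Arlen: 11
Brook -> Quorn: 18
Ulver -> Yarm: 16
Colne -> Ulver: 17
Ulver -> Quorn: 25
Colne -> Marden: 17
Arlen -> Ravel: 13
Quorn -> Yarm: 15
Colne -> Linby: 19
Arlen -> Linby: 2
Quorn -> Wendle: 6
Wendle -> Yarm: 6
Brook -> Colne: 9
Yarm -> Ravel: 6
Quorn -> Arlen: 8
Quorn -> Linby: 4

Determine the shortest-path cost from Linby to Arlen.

Compare a few routes:
Linby → Wendle → Yarm → Ravel → Arlen: 24+6+6+11 = 47
Linby → Wendle → Yarm → Brook → Quorn → Arlen: 24+6+4+18+8 = 60
Cheapest is Linby → Wendle → Yarm → Ravel → Arlen at $47.

$47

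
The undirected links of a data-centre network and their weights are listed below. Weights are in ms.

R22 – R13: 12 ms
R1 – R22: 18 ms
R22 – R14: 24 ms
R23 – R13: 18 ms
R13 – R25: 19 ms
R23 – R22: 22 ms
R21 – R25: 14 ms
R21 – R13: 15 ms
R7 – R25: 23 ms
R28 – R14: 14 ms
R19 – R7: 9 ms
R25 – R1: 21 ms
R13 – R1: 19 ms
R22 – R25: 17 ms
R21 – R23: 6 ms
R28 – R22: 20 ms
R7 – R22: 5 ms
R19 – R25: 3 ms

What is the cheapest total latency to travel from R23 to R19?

23 ms

Settle nodes by increasing distance from R23:
R23: 0
R21: 6  (via R23)
R13: 18  (via R23)
R25: 20  (via R21)
R22: 22  (via R23)
R19: 23  (via R25)
Shortest route: R23–R21–R25–R19 = 23 ms.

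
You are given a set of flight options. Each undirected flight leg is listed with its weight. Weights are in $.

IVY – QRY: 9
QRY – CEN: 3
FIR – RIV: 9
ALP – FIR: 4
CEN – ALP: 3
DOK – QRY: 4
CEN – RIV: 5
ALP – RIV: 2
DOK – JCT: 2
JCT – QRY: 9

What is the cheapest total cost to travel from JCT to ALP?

$12

Shortest distances from JCT:
JCT: 0
DOK: 2  (via JCT)
QRY: 6  (via DOK)
CEN: 9  (via QRY)
ALP: 12  (via CEN)
Shortest route: JCT–DOK–QRY–CEN–ALP = $12.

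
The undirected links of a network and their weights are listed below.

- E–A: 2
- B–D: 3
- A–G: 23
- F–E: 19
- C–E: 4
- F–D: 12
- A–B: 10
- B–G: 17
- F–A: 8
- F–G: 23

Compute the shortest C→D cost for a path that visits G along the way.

Best C to G: C → E → A → G costing 29
Best G to D: G → B → D costing 20
Total via G: 29 + 20 = 49.

49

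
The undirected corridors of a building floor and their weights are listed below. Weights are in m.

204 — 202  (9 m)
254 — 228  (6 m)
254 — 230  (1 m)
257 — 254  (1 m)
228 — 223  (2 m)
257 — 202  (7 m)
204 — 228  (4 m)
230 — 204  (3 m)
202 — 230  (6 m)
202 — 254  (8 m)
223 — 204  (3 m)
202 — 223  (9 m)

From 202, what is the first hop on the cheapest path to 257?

257

Compare a few routes:
202 - 257: 7 = 7
202 - 230 - 254 - 257: 6+1+1 = 8
Cheapest is 202 - 257 at 7 m.
So from 202 the first move is to 257.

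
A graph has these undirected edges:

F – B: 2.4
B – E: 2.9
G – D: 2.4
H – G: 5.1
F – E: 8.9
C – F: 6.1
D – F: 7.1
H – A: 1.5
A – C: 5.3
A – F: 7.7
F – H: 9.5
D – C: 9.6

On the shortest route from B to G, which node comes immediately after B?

F

Enumerating some paths:
B → F → A → H → G: 2.4+7.7+1.5+5.1 = 16.7
B → F → D → G: 2.4+7.1+2.4 = 11.9
B → F → H → G: 2.4+9.5+5.1 = 17
B → F → C → A → H → G: 2.4+6.1+5.3+1.5+5.1 = 20.4
The minimum is 11.9 via B → F → D → G.
So from B the first move is to F.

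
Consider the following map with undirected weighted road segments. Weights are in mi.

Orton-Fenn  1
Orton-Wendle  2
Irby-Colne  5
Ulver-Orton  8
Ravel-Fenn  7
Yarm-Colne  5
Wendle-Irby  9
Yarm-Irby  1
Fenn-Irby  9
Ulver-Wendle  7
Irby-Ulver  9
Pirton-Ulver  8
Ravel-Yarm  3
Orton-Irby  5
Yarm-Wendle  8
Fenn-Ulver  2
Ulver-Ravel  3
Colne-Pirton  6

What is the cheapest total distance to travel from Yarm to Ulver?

Settle nodes by increasing distance from Yarm:
Yarm: 0
Irby: 1  (via Yarm)
Ravel: 3  (via Yarm)
Colne: 5  (via Yarm)
Ulver: 6  (via Ravel)
Shortest route: Yarm → Ravel → Ulver = 6 mi.

6 mi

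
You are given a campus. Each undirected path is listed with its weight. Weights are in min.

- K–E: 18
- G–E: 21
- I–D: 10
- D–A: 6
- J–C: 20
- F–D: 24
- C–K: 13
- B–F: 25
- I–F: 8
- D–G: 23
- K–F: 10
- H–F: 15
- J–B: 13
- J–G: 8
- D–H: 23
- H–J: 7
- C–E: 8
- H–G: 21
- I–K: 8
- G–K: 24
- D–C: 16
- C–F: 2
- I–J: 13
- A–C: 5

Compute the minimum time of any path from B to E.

35 min

Candidate routes:
B → F → C → E: 25+2+8 = 35
B → J → C → E: 13+20+8 = 41
Cheapest is B → F → C → E at 35 min.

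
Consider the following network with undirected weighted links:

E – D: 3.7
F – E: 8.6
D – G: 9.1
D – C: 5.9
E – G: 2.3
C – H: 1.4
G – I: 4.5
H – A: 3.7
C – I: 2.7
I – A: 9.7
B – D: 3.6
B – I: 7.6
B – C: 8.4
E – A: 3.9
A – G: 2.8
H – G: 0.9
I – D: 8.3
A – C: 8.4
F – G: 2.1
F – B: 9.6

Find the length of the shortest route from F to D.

8.1

Shortest distances from F:
F: 0
G: 2.1  (via F)
H: 3  (via G)
C: 4.4  (via H)
E: 4.4  (via G)
A: 4.9  (via G)
I: 6.6  (via G)
D: 8.1  (via E)
Shortest route: F → G → E → D = 8.1.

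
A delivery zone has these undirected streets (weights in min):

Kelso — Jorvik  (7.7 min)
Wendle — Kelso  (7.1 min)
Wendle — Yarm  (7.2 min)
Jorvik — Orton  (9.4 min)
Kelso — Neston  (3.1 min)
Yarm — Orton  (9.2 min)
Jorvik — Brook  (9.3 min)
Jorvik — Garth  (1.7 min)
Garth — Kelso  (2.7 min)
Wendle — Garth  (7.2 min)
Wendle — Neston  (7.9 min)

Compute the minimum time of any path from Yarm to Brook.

25.4 min

Shortest distances from Yarm:
Yarm: 0
Wendle: 7.2  (via Yarm)
Orton: 9.2  (via Yarm)
Kelso: 14.3  (via Wendle)
Garth: 14.4  (via Wendle)
Neston: 15.1  (via Wendle)
Jorvik: 16.1  (via Garth)
Brook: 25.4  (via Jorvik)
Shortest route: Yarm–Wendle–Garth–Jorvik–Brook = 25.4 min.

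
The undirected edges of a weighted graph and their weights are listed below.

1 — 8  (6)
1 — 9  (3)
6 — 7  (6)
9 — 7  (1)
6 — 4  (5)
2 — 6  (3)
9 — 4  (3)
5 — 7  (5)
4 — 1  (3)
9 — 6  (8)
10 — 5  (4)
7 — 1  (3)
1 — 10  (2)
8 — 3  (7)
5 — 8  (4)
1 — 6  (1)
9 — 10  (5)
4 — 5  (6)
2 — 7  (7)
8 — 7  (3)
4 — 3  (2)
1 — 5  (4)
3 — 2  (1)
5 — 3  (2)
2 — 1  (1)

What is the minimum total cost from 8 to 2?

7

Candidate routes:
8 → 7 → 9 → 1 → 2: 3+1+3+1 = 8
8 → 1 → 2: 6+1 = 7
8 → 3 → 2: 7+1 = 8
8 → 5 → 1 → 2: 4+4+1 = 9
The minimum is 7 via 8 → 1 → 2.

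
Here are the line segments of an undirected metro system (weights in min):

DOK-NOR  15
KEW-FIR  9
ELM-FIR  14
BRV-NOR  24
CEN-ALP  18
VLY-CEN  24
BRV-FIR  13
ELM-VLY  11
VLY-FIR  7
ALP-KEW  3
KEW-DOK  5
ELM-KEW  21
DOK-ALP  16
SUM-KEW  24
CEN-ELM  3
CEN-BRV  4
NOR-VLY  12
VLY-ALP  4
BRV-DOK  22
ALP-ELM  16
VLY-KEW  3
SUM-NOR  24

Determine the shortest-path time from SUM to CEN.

Compare a few routes:
SUM–KEW–ALP–VLY–ELM–CEN: 24+3+4+11+3 = 45
SUM–KEW–ALP–CEN: 24+3+18 = 45
SUM–KEW–VLY–ELM–CEN: 24+3+11+3 = 41
Cheapest is SUM–KEW–VLY–ELM–CEN at 41 min.

41 min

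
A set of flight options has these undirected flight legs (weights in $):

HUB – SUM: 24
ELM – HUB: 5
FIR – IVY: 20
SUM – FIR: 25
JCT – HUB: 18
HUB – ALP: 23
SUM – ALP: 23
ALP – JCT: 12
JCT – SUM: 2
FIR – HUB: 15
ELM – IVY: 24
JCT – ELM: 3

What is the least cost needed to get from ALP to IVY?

$39

Settle nodes by increasing distance from ALP:
ALP: 0
JCT: 12  (via ALP)
SUM: 14  (via JCT)
ELM: 15  (via JCT)
HUB: 20  (via ELM)
FIR: 35  (via HUB)
IVY: 39  (via ELM)
Shortest route: ALP–JCT–ELM–IVY = $39.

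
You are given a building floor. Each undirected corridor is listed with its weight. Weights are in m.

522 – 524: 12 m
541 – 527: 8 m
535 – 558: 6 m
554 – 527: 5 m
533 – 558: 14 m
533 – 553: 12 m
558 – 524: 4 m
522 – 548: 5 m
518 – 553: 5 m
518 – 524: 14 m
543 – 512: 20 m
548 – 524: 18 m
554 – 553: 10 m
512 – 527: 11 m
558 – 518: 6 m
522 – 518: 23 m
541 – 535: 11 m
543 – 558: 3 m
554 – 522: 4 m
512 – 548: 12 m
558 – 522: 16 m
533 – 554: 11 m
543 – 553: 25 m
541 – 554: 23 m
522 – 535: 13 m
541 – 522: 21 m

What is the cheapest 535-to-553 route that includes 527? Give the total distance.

34 m

Best 535 to 527: 535 → 541 → 527 costing 19
Best 527 to 553: 527 → 554 → 553 costing 15
Total via 527: 19 + 15 = 34 m.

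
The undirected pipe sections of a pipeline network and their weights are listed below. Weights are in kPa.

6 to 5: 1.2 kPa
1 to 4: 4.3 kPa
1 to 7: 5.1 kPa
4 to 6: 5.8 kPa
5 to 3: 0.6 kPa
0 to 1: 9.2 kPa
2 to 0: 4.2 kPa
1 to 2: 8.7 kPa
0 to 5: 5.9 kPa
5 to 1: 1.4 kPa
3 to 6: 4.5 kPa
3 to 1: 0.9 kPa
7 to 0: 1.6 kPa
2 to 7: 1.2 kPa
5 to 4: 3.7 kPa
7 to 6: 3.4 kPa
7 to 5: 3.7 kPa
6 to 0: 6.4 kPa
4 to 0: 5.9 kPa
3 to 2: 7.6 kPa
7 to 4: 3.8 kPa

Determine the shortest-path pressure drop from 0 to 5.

Enumerating some paths:
0 → 7 → 6 → 5: 1.6+3.4+1.2 = 6.2
0 → 5: 5.9 = 5.9
0 → 6 → 5: 6.4+1.2 = 7.6
0 → 7 → 5: 1.6+3.7 = 5.3
Cheapest is 0 → 7 → 5 at 5.3 kPa.

5.3 kPa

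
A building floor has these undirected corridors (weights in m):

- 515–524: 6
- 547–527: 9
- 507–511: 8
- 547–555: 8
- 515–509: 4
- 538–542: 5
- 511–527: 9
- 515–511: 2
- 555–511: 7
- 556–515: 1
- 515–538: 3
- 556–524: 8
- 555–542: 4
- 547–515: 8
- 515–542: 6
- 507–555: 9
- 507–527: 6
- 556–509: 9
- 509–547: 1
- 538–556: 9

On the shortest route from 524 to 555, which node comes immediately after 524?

Compare a few routes:
524–556–515–511–555: 8+1+2+7 = 18
524–515–511–555: 6+2+7 = 15
524–515–542–555: 6+6+4 = 16
The minimum is 15 m via 524–515–511–555.
So from 524 the first move is to 515.

515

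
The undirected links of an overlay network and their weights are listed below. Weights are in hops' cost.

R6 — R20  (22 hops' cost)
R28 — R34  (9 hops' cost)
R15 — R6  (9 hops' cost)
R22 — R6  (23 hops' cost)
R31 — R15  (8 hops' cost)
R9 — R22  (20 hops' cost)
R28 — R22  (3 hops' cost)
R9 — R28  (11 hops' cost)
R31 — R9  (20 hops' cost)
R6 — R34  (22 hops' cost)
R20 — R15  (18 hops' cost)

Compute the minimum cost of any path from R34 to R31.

Running Dijkstra from R34:
R34: 0
R28: 9  (via R34)
R22: 12  (via R28)
R9: 20  (via R28)
R6: 22  (via R34)
R15: 31  (via R6)
R31: 39  (via R15)
Shortest route: R34–R6–R15–R31 = 39 hops' cost.

39 hops' cost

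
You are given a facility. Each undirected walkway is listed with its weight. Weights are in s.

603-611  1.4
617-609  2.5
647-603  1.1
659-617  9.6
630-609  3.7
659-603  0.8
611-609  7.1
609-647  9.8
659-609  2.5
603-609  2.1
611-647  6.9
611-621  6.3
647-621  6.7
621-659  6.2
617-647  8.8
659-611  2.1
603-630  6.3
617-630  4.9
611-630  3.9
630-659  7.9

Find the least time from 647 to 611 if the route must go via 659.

4 s

Best 647 to 659: 647–603–659 costing 1.9
Shortest 659→611: 659–611 = 2.1
Total via 659: 1.9 + 2.1 = 4 s.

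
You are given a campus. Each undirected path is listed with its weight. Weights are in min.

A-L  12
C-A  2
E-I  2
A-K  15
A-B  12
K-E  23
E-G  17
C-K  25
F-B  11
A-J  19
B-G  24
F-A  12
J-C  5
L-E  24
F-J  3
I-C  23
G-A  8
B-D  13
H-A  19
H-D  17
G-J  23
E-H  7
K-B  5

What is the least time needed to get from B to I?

Enumerating some paths:
B → A → C → I: 12+2+23 = 37
B → K → E → I: 5+23+2 = 30
B → D → H → E → I: 13+17+7+2 = 39
The minimum is 30 min via B → K → E → I.

30 min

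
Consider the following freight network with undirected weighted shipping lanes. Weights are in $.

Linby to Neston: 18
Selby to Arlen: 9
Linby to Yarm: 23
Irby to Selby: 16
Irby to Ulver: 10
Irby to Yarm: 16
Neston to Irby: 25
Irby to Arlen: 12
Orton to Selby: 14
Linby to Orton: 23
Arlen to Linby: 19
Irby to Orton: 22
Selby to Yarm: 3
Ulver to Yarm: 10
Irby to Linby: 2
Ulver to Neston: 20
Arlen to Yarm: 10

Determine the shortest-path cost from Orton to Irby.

$22

Candidate routes:
Orton → Selby → Irby: 14+16 = 30
Orton → Linby → Irby: 23+2 = 25
Orton → Irby: 22 = 22
The minimum is $22 via Orton → Irby.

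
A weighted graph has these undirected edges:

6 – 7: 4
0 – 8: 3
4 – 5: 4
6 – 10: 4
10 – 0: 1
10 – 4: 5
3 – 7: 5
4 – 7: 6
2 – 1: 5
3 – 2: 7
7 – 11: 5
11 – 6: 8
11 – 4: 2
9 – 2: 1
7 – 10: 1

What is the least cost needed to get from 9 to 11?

Shortest distances from 9:
9: 0
2: 1  (via 9)
1: 6  (via 2)
3: 8  (via 2)
7: 13  (via 3)
10: 14  (via 7)
0: 15  (via 10)
6: 17  (via 7)
8: 18  (via 0)
11: 18  (via 7)
Shortest route: 9–2–3–7–11 = 18.

18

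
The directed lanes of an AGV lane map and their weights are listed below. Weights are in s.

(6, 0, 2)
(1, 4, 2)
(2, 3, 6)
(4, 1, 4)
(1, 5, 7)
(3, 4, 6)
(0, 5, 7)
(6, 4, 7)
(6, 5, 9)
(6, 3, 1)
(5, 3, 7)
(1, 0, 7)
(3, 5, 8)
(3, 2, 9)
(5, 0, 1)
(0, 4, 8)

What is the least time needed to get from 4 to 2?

27 s

Compare a few routes:
4 - 1 - 5 - 3 - 2: 4+7+7+9 = 27
4 - 1 - 0 - 5 - 3 - 2: 4+7+7+7+9 = 34
The minimum is 27 s via 4 - 1 - 5 - 3 - 2.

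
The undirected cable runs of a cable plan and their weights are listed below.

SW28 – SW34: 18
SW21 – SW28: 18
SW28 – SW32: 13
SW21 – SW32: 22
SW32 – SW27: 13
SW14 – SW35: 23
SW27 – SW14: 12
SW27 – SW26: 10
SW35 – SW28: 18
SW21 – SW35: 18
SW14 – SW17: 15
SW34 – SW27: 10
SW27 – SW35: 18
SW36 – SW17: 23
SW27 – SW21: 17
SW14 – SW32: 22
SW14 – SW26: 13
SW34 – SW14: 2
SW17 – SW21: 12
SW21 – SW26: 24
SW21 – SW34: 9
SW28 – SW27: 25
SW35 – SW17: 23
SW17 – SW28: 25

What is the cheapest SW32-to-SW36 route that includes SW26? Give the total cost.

74

Best SW32 to SW26: SW32–SW27–SW26 costing 23
Best SW26 to SW36: SW26–SW14–SW17–SW36 costing 51
Total via SW26: 23 + 51 = 74.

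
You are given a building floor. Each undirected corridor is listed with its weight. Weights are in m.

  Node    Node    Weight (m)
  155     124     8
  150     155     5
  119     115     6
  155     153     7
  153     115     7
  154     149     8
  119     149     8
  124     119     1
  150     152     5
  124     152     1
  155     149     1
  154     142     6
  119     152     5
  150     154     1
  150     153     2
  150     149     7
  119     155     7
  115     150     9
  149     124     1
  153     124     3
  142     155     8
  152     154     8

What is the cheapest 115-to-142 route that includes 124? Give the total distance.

17 m

Shortest 115→124: 115 → 119 → 124 = 7
Shortest 124→142: 124 → 149 → 155 → 142 = 10
Total via 124: 7 + 10 = 17 m.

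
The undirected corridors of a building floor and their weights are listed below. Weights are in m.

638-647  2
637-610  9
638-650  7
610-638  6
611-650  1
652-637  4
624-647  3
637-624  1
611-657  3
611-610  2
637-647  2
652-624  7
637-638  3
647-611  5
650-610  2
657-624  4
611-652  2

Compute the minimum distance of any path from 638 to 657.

Candidate routes:
638–647–624–657: 2+3+4 = 9
638–647–637–624–657: 2+2+1+4 = 9
638–647–611–657: 2+5+3 = 10
638–637–624–657: 3+1+4 = 8
The minimum is 8 m via 638–637–624–657.

8 m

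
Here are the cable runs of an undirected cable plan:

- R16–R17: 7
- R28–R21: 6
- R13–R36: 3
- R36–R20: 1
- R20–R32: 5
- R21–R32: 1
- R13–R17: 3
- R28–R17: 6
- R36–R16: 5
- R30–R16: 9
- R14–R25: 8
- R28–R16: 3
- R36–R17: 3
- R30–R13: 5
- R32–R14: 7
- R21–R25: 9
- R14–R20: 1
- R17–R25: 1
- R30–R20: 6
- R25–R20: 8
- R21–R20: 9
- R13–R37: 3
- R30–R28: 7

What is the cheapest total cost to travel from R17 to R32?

Enumerating some paths:
R17 → R36 → R20 → R14 → R32: 3+1+1+7 = 12
R17 → R36 → R20 → R32: 3+1+5 = 9
R17 → R25 → R21 → R32: 1+9+1 = 11
The minimum is 9 via R17 → R36 → R20 → R32.

9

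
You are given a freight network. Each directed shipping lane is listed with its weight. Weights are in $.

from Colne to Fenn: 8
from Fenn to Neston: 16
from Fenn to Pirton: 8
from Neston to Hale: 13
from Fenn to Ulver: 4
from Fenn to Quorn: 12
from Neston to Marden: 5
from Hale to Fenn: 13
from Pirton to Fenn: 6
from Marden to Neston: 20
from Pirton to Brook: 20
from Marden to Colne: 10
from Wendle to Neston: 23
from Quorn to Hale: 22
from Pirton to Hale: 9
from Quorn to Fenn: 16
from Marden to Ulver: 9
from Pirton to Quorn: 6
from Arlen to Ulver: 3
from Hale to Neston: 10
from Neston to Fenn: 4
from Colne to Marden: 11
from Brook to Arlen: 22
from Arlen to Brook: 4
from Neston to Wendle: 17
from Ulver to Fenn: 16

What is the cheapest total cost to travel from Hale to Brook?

Shortest distances from Hale:
Hale: 0
Neston: 10  (via Hale)
Fenn: 13  (via Hale)
Marden: 15  (via Neston)
Ulver: 17  (via Fenn)
Pirton: 21  (via Fenn)
Quorn: 25  (via Fenn)
Colne: 25  (via Marden)
Wendle: 27  (via Neston)
Brook: 41  (via Pirton)
Shortest route: Hale → Fenn → Pirton → Brook = $41.

$41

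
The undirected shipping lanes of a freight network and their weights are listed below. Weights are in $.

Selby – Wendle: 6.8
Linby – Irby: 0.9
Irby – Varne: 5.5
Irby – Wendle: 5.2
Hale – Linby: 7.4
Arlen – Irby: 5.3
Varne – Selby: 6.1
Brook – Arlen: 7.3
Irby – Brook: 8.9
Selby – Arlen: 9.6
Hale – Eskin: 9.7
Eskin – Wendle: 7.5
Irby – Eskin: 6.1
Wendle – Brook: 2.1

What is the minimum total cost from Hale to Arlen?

$13.6

Compare a few routes:
Hale → Linby → Irby → Arlen: 7.4+0.9+5.3 = 13.6
Hale → Eskin → Irby → Arlen: 9.7+6.1+5.3 = 21.1
Hale → Linby → Irby → Wendle → Brook → Arlen: 7.4+0.9+5.2+2.1+7.3 = 22.9
The minimum is $13.6 via Hale → Linby → Irby → Arlen.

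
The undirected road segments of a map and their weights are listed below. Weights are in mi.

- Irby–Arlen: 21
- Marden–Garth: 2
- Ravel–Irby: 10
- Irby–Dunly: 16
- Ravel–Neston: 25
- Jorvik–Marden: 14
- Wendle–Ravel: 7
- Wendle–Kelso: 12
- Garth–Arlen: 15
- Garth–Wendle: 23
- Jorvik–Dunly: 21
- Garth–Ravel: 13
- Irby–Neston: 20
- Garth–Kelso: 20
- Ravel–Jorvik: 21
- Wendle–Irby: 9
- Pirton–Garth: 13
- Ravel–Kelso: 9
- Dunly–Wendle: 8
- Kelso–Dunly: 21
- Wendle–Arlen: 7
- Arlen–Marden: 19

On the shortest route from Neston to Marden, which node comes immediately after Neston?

Compare a few routes:
Neston–Irby–Ravel–Garth–Marden: 20+10+13+2 = 45
Neston–Ravel–Garth–Marden: 25+13+2 = 40
The minimum is 40 mi via Neston–Ravel–Garth–Marden.
So from Neston the first move is to Ravel.

Ravel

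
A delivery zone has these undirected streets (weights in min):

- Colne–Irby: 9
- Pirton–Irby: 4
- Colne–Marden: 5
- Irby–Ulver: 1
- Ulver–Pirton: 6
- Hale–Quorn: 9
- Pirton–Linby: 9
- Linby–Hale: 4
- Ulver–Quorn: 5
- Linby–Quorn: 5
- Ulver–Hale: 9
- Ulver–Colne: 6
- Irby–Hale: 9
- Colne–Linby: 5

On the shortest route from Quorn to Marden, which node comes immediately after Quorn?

Candidate routes:
Quorn → Linby → Colne → Marden: 5+5+5 = 15
Quorn → Ulver → Colne → Marden: 5+6+5 = 16
Quorn → Hale → Linby → Colne → Marden: 9+4+5+5 = 23
Quorn → Ulver → Irby → Colne → Marden: 5+1+9+5 = 20
Cheapest is Quorn → Linby → Colne → Marden at 15 min.
So from Quorn the first move is to Linby.

Linby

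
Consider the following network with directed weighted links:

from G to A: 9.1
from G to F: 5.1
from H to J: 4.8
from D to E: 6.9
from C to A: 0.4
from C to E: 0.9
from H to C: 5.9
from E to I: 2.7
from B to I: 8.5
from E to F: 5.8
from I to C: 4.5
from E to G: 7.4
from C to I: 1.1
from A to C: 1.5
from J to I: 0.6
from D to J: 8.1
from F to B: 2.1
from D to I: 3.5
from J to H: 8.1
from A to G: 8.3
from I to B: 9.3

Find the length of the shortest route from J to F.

Enumerating some paths:
J - I - C - A - G - F: 0.6+4.5+0.4+8.3+5.1 = 18.9
J - I - C - E - F: 0.6+4.5+0.9+5.8 = 11.8
J - I - C - E - G - F: 0.6+4.5+0.9+7.4+5.1 = 18.5
J - H - C - E - F: 8.1+5.9+0.9+5.8 = 20.7
Cheapest is J - I - C - E - F at 11.8.

11.8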